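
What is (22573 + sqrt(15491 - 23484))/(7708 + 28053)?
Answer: 22573/35761 + I*sqrt(7993)/35761 ≈ 0.63122 + 0.0025*I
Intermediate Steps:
(22573 + sqrt(15491 - 23484))/(7708 + 28053) = (22573 + sqrt(-7993))/35761 = (22573 + I*sqrt(7993))*(1/35761) = 22573/35761 + I*sqrt(7993)/35761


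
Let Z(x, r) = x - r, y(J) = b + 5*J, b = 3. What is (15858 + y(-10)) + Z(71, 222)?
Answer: 15660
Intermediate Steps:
y(J) = 3 + 5*J
(15858 + y(-10)) + Z(71, 222) = (15858 + (3 + 5*(-10))) + (71 - 1*222) = (15858 + (3 - 50)) + (71 - 222) = (15858 - 47) - 151 = 15811 - 151 = 15660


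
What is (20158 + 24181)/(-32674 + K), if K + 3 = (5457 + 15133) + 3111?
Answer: -44339/8976 ≈ -4.9397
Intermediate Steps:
K = 23698 (K = -3 + ((5457 + 15133) + 3111) = -3 + (20590 + 3111) = -3 + 23701 = 23698)
(20158 + 24181)/(-32674 + K) = (20158 + 24181)/(-32674 + 23698) = 44339/(-8976) = 44339*(-1/8976) = -44339/8976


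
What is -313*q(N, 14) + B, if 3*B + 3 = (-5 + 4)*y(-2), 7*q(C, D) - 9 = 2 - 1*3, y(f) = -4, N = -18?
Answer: -7505/21 ≈ -357.38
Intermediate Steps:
q(C, D) = 8/7 (q(C, D) = 9/7 + (2 - 1*3)/7 = 9/7 + (2 - 3)/7 = 9/7 + (⅐)*(-1) = 9/7 - ⅐ = 8/7)
B = ⅓ (B = -1 + ((-5 + 4)*(-4))/3 = -1 + (-1*(-4))/3 = -1 + (⅓)*4 = -1 + 4/3 = ⅓ ≈ 0.33333)
-313*q(N, 14) + B = -313*8/7 + ⅓ = -2504/7 + ⅓ = -7505/21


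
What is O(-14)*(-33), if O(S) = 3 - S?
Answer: -561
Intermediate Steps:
O(-14)*(-33) = (3 - 1*(-14))*(-33) = (3 + 14)*(-33) = 17*(-33) = -561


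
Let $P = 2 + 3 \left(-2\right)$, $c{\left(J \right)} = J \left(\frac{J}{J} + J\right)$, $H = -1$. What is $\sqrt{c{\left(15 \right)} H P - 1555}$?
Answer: $i \sqrt{595} \approx 24.393 i$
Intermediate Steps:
$c{\left(J \right)} = J \left(1 + J\right)$
$P = -4$ ($P = 2 - 6 = -4$)
$\sqrt{c{\left(15 \right)} H P - 1555} = \sqrt{15 \left(1 + 15\right) \left(\left(-1\right) \left(-4\right)\right) - 1555} = \sqrt{15 \cdot 16 \cdot 4 - 1555} = \sqrt{240 \cdot 4 - 1555} = \sqrt{960 - 1555} = \sqrt{-595} = i \sqrt{595}$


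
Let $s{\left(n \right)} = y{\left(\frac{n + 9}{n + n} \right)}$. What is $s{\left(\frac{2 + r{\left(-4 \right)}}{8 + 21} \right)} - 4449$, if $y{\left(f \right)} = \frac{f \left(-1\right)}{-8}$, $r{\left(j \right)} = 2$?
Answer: $- \frac{284471}{64} \approx -4444.9$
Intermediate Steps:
$y{\left(f \right)} = \frac{f}{8}$ ($y{\left(f \right)} = - f \left(- \frac{1}{8}\right) = \frac{f}{8}$)
$s{\left(n \right)} = \frac{9 + n}{16 n}$ ($s{\left(n \right)} = \frac{\left(n + 9\right) \frac{1}{n + n}}{8} = \frac{\left(9 + n\right) \frac{1}{2 n}}{8} = \frac{\frac{1}{2} \frac{1}{n} \left(9 + n\right)}{8} = \frac{9 + n}{16 n}$)
$s{\left(\frac{2 + r{\left(-4 \right)}}{8 + 21} \right)} - 4449 = \frac{9 + \frac{2 + 2}{8 + 21}}{16 \frac{2 + 2}{8 + 21}} - 4449 = \frac{9 + \frac{4}{29}}{16 \cdot \frac{4}{29}} - 4449 = \frac{1}{16} \cdot \frac{29}{4} \cdot \frac{265}{29} - 4449 = \frac{265}{64} - 4449 = - \frac{284471}{64}$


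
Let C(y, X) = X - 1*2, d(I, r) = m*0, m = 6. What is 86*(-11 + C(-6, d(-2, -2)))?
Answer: -1118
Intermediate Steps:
d(I, r) = 0 (d(I, r) = 6*0 = 0)
C(y, X) = -2 + X (C(y, X) = X - 2 = -2 + X)
86*(-11 + C(-6, d(-2, -2))) = 86*(-11 + (-2 + 0)) = 86*(-11 - 2) = 86*(-13) = -1118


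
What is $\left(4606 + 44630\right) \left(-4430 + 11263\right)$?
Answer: $336429588$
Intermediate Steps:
$\left(4606 + 44630\right) \left(-4430 + 11263\right) = 49236 \cdot 6833 = 336429588$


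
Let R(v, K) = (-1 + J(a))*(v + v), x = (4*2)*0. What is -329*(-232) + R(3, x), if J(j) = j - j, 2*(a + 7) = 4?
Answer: 76322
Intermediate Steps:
a = -5 (a = -7 + (½)*4 = -7 + 2 = -5)
J(j) = 0
x = 0 (x = 8*0 = 0)
R(v, K) = -2*v (R(v, K) = (-1 + 0)*(v + v) = -2*v)
-329*(-232) + R(3, x) = -329*(-232) - 2*3 = 76328 - 6 = 76322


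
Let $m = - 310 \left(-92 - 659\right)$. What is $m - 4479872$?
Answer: $-4247062$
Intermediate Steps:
$m = 232810$ ($m = \left(-310\right) \left(-751\right) = 232810$)
$m - 4479872 = 232810 - 4479872 = -4247062$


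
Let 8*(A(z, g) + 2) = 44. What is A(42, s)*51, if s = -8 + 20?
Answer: 357/2 ≈ 178.50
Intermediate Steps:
s = 12
A(z, g) = 7/2 (A(z, g) = -2 + (1/8)*44 = -2 + 11/2 = 7/2)
A(42, s)*51 = (7/2)*51 = 357/2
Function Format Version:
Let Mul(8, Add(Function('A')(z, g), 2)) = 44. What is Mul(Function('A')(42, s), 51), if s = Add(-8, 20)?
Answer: Rational(357, 2) ≈ 178.50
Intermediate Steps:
s = 12
Function('A')(z, g) = Rational(7, 2) (Function('A')(z, g) = Add(-2, Mul(Rational(1, 8), 44)) = Add(-2, Rational(11, 2)) = Rational(7, 2))
Mul(Function('A')(42, s), 51) = Mul(Rational(7, 2), 51) = Rational(357, 2)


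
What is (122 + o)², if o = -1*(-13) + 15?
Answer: 22500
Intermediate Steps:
o = 28 (o = 13 + 15 = 28)
(122 + o)² = (122 + 28)² = 150² = 22500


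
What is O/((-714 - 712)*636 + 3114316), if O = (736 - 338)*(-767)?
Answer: -152633/1103690 ≈ -0.13829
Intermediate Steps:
O = -305266 (O = 398*(-767) = -305266)
O/((-714 - 712)*636 + 3114316) = -305266/((-714 - 712)*636 + 3114316) = -305266/(-1426*636 + 3114316) = -305266/(-906936 + 3114316) = -305266/2207380 = -305266*1/2207380 = -152633/1103690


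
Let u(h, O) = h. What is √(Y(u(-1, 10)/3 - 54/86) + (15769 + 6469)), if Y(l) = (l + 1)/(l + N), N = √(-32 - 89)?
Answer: √(91544623754669682 - 14395308015*I)/2028937 ≈ 149.12 - 1.1725e-5*I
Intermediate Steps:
N = 11*I (N = √(-121) = 11*I ≈ 11.0*I)
Y(l) = (1 + l)/(l + 11*I) (Y(l) = (l + 1)/(l + 11*I) = (1 + l)/(l + 11*I))
√(Y(u(-1, 10)/3 - 54/86) + (15769 + 6469)) = √((1 + (-1/3 - 54/86))/((-1/3 - 54/86) + 11*I) + (15769 + 6469)) = √((1 + (-1*⅓ - 54*1/86))/((-1*⅓ - 54*1/86) + 11*I) + 22238) = √((1 + (-⅓ - 27/43))/((-⅓ - 27/43) + 11*I) + 22238) = √((1 - 124/129)/(-124/129 + 11*I) + 22238) = √((16641*(-124/129 - 11*I)/2028937)*(5/129) + 22238) = √(645*(-124/129 - 11*I)/2028937 + 22238) = √(22238 + 645*(-124/129 - 11*I)/2028937)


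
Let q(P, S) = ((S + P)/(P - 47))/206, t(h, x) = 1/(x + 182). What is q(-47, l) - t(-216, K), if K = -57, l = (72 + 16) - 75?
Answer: -7557/1210250 ≈ -0.0062442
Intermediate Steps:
l = 13 (l = 88 - 75 = 13)
t(h, x) = 1/(182 + x)
q(P, S) = (P + S)/(206*(-47 + P)) (q(P, S) = ((P + S)/(-47 + P))*(1/206) = (P + S)/(206*(-47 + P)))
q(-47, l) - t(-216, K) = (-47 + 13)/(206*(-47 - 47)) - 1/(182 - 57) = (1/206)*(-34)/(-94) - 1/125 = (1/206)*(-1/94)*(-34) - 1*1/125 = 17/9682 - 1/125 = -7557/1210250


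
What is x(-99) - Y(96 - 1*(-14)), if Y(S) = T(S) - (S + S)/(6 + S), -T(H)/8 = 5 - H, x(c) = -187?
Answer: -29728/29 ≈ -1025.1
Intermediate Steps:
T(H) = -40 + 8*H (T(H) = -8*(5 - H) = -40 + 8*H)
Y(S) = -40 + 8*S - 2*S/(6 + S) (Y(S) = (-40 + 8*S) - (S + S)/(6 + S) = (-40 + 8*S) - 2*S/(6 + S) = -40 + 8*S - 2*S/(6 + S))
x(-99) - Y(96 - 1*(-14)) = -187 - 2*(-120 + 3*(96 - 1*(-14)) + 4*(96 - 1*(-14))**2)/(6 + (96 - 1*(-14))) = -187 - 2*(-120 + 3*(96 + 14) + 4*(96 + 14)**2)/(6 + (96 + 14)) = -187 - 2*(-120 + 3*110 + 4*110**2)/(6 + 110) = -187 - 2*(-120 + 330 + 4*12100)/116 = -187 - 2*(-120 + 330 + 48400)/116 = -187 - 2*48610/116 = -187 - 1*24305/29 = -187 - 24305/29 = -29728/29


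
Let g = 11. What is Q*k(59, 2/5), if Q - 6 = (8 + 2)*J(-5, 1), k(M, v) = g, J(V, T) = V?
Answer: -484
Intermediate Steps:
k(M, v) = 11
Q = -44 (Q = 6 + (8 + 2)*(-5) = 6 + 10*(-5) = 6 - 50 = -44)
Q*k(59, 2/5) = -44*11 = -484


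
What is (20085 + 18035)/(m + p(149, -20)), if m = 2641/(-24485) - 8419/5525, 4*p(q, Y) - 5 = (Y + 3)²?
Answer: 2062743722000/3888928679 ≈ 530.41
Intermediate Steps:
p(q, Y) = 5/4 + (3 + Y)²/4 (p(q, Y) = 5/4 + (Y + 3)²/4 = 5/4 + (3 + Y)²/4)
m = -44146148/27055925 (m = 2641*(-1/24485) - 8419*1/5525 = -2641/24485 - 8419/5525 = -44146148/27055925 ≈ -1.6317)
(20085 + 18035)/(m + p(149, -20)) = (20085 + 18035)/(-44146148/27055925 + (5/4 + (3 - 20)²/4)) = 38120/(-44146148/27055925 + (5/4 + (¼)*(-17)²)) = 38120/(-44146148/27055925 + (5/4 + (¼)*289)) = 38120/(-44146148/27055925 + (5/4 + 289/4)) = 38120/(-44146148/27055925 + 147/2) = 38120/(3888928679/54111850) = 38120*(54111850/3888928679) = 2062743722000/3888928679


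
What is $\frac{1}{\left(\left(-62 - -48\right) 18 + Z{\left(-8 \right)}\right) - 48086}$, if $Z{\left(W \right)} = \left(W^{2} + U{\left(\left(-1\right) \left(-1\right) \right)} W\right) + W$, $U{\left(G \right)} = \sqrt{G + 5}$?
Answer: $- \frac{8047}{388525190} + \frac{2 \sqrt{6}}{582787785} \approx -2.0703 \cdot 10^{-5}$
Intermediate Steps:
$U{\left(G \right)} = \sqrt{5 + G}$
$Z{\left(W \right)} = W + W^{2} + W \sqrt{6}$ ($Z{\left(W \right)} = \left(W^{2} + \sqrt{5 - -1} W\right) + W = \left(W^{2} + \sqrt{5 + 1} W\right) + W = \left(W^{2} + \sqrt{6} W\right) + W = \left(W^{2} + W \sqrt{6}\right) + W = W + W^{2} + W \sqrt{6}$)
$\frac{1}{\left(\left(-62 - -48\right) 18 + Z{\left(-8 \right)}\right) - 48086} = \frac{1}{\left(\left(-62 - -48\right) 18 - 8 \left(1 - 8 + \sqrt{6}\right)\right) - 48086} = \frac{1}{\left(\left(-62 + 48\right) 18 - 8 \left(-7 + \sqrt{6}\right)\right) - 48086} = \frac{1}{\left(\left(-14\right) 18 + \left(56 - 8 \sqrt{6}\right)\right) - 48086} = \frac{1}{\left(-252 + \left(56 - 8 \sqrt{6}\right)\right) - 48086} = \frac{1}{\left(-196 - 8 \sqrt{6}\right) - 48086} = \frac{1}{-48282 - 8 \sqrt{6}}$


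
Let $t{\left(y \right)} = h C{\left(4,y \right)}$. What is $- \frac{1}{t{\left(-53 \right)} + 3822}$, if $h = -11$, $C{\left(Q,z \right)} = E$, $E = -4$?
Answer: $- \frac{1}{3866} \approx -0.00025867$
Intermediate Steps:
$C{\left(Q,z \right)} = -4$
$t{\left(y \right)} = 44$ ($t{\left(y \right)} = \left(-11\right) \left(-4\right) = 44$)
$- \frac{1}{t{\left(-53 \right)} + 3822} = - \frac{1}{44 + 3822} = - \frac{1}{3866}$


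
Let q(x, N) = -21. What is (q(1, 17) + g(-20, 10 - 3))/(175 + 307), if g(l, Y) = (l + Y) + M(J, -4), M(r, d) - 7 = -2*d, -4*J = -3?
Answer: -19/482 ≈ -0.039419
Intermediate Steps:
J = ¾ (J = -¼*(-3) = ¾ ≈ 0.75000)
M(r, d) = 7 - 2*d
g(l, Y) = 15 + Y + l (g(l, Y) = (l + Y) + (7 - 2*(-4)) = (Y + l) + (7 + 8) = (Y + l) + 15 = 15 + Y + l)
(q(1, 17) + g(-20, 10 - 3))/(175 + 307) = (-21 + (15 + (10 - 3) - 20))/(175 + 307) = (-21 + (15 + 7 - 20))/482 = (-21 + 2)*(1/482) = -19*1/482 = -19/482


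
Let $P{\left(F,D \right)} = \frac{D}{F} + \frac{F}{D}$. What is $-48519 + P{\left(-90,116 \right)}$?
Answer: $- \frac{126639979}{2610} \approx -48521.0$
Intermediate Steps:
$-48519 + P{\left(-90,116 \right)} = -48519 + \left(\frac{116}{-90} - \frac{90}{116}\right) = -48519 + \left(116 \left(- \frac{1}{90}\right) - \frac{45}{58}\right) = -48519 - \frac{5389}{2610} = - \frac{126639979}{2610}$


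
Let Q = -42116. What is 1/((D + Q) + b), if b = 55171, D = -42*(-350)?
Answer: 1/27755 ≈ 3.6030e-5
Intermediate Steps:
D = 14700
1/((D + Q) + b) = 1/((14700 - 42116) + 55171) = 1/(-27416 + 55171) = 1/27755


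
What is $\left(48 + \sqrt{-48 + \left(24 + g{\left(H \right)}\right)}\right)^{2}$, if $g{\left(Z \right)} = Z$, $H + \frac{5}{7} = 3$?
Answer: $\frac{15976}{7} + \frac{192 i \sqrt{266}}{7} \approx 2282.3 + 447.35 i$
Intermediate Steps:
$H = \frac{16}{7}$ ($H = - \frac{5}{7} + 3 = \frac{16}{7} \approx 2.2857$)
$\left(48 + \sqrt{-48 + \left(24 + g{\left(H \right)}\right)}\right)^{2} = \left(48 + \sqrt{-48 + \left(24 + \frac{16}{7}\right)}\right)^{2} = \left(48 + \sqrt{-48 + \frac{184}{7}}\right)^{2} = \left(48 + \sqrt{- \frac{152}{7}}\right)^{2} = \left(48 + \frac{2 i \sqrt{266}}{7}\right)^{2}$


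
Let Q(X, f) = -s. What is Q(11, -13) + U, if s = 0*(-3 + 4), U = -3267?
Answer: -3267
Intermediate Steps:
s = 0 (s = 0*1 = 0)
Q(X, f) = 0 (Q(X, f) = -1*0 = 0)
Q(11, -13) + U = 0 - 3267 = -3267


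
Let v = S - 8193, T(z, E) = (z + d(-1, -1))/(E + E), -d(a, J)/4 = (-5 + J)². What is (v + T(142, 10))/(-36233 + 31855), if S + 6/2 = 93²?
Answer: -4529/43780 ≈ -0.10345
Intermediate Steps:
d(a, J) = -4*(-5 + J)²
S = 8646 (S = -3 + 93² = -3 + 8649 = 8646)
T(z, E) = (-144 + z)/(2*E) (T(z, E) = (z - 4*(-5 - 1)²)/(E + E) = (z - 4*(-6)²)/((2*E)) = (z - 4*36)*(1/(2*E)) = (z - 144)*(1/(2*E)) = (-144 + z)*(1/(2*E)) = (-144 + z)/(2*E))
v = 453 (v = 8646 - 8193 = 453)
(v + T(142, 10))/(-36233 + 31855) = (453 + (½)*(-144 + 142)/10)/(-36233 + 31855) = (453 + (½)*(⅒)*(-2))/(-4378) = (453 - ⅒)*(-1/4378) = (4529/10)*(-1/4378) = -4529/43780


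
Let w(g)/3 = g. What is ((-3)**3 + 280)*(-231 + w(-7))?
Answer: -63756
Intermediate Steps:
w(g) = 3*g
((-3)**3 + 280)*(-231 + w(-7)) = ((-3)**3 + 280)*(-231 + 3*(-7)) = (-27 + 280)*(-231 - 21) = 253*(-252) = -63756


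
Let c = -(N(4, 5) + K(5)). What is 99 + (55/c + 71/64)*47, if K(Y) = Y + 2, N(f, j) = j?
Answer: -12341/192 ≈ -64.276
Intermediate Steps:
K(Y) = 2 + Y
c = -12 (c = -(5 + (2 + 5)) = -(5 + 7) = -1*12 = -12)
99 + (55/c + 71/64)*47 = 99 + (55/(-12) + 71/64)*47 = 99 + (55*(-1/12) + 71*(1/64))*47 = 99 + (-55/12 + 71/64)*47 = 99 - 667/192*47 = 99 - 31349/192 = -12341/192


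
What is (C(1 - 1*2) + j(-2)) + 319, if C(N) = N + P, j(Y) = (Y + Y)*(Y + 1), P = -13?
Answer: 309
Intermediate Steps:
j(Y) = 2*Y*(1 + Y) (j(Y) = (2*Y)*(1 + Y) = 2*Y*(1 + Y))
C(N) = -13 + N (C(N) = N - 13 = -13 + N)
(C(1 - 1*2) + j(-2)) + 319 = ((-13 + (1 - 1*2)) + 2*(-2)*(1 - 2)) + 319 = ((-13 + (1 - 2)) + 2*(-2)*(-1)) + 319 = ((-13 - 1) + 4) + 319 = (-14 + 4) + 319 = -10 + 319 = 309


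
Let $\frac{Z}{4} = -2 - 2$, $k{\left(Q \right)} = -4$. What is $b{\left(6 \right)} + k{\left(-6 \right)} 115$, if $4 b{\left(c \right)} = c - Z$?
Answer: $- \frac{909}{2} \approx -454.5$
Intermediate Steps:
$Z = -16$ ($Z = 4 \left(-2 - 2\right) = 4 \left(-4\right) = -16$)
$b{\left(c \right)} = 4 + \frac{c}{4}$ ($b{\left(c \right)} = \frac{c - -16}{4} = \frac{c + 16}{4} = \frac{16 + c}{4} = 4 + \frac{c}{4}$)
$b{\left(6 \right)} + k{\left(-6 \right)} 115 = \left(4 + \frac{1}{4} \cdot 6\right) - 460 = \left(4 + \frac{3}{2}\right) - 460 = \frac{11}{2} - 460 = - \frac{909}{2}$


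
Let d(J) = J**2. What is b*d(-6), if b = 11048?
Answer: 397728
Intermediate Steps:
b*d(-6) = 11048*(-6)**2 = 11048*36 = 397728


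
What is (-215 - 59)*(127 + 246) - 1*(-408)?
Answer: -101794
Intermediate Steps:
(-215 - 59)*(127 + 246) - 1*(-408) = -274*373 + 408 = -102202 + 408 = -101794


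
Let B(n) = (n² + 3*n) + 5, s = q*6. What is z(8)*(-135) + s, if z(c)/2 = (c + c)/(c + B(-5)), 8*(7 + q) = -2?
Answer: -10641/46 ≈ -231.33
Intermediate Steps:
q = -29/4 (q = -7 + (⅛)*(-2) = -7 - ¼ = -29/4 ≈ -7.2500)
s = -87/2 (s = -29/4*6 = -87/2 ≈ -43.500)
B(n) = 5 + n² + 3*n
z(c) = 4*c/(15 + c) (z(c) = 2*((c + c)/(c + (5 + (-5)² + 3*(-5)))) = 2*((2*c)/(c + (5 + 25 - 15))) = 2*((2*c)/(c + 15)) = 2*((2*c)/(15 + c)) = 2*(2*c/(15 + c)) = 4*c/(15 + c))
z(8)*(-135) + s = (4*8/(15 + 8))*(-135) - 87/2 = (4*8/23)*(-135) - 87/2 = (4*8*(1/23))*(-135) - 87/2 = (32/23)*(-135) - 87/2 = -4320/23 - 87/2 = -10641/46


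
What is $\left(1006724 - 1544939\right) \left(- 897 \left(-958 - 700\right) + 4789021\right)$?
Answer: $-3377970279105$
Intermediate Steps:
$\left(1006724 - 1544939\right) \left(- 897 \left(-958 - 700\right) + 4789021\right) = - 538215 \left(\left(-897\right) \left(-1658\right) + 4789021\right) = - 538215 \left(1487226 + 4789021\right) = \left(-538215\right) 6276247 = -3377970279105$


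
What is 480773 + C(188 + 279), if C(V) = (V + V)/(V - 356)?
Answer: 53366737/111 ≈ 4.8078e+5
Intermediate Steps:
C(V) = 2*V/(-356 + V) (C(V) = (2*V)/(-356 + V) = 2*V/(-356 + V))
480773 + C(188 + 279) = 480773 + 2*(188 + 279)/(-356 + (188 + 279)) = 480773 + 2*467/(-356 + 467) = 480773 + 2*467/111 = 480773 + 2*467*(1/111) = 480773 + 934/111 = 53366737/111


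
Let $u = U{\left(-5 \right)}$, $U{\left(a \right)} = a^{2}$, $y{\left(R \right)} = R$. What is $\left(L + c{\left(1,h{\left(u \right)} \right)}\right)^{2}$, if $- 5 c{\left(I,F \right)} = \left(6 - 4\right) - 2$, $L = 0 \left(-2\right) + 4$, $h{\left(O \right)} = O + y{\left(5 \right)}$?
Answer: $16$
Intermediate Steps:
$u = 25$ ($u = \left(-5\right)^{2} = 25$)
$h{\left(O \right)} = 5 + O$ ($h{\left(O \right)} = O + 5 = 5 + O$)
$L = 4$ ($L = 0 + 4 = 4$)
$c{\left(I,F \right)} = 0$ ($c{\left(I,F \right)} = - \frac{\left(6 - 4\right) - 2}{5} = - \frac{2 - 2}{5} = \left(- \frac{1}{5}\right) 0 = 0$)
$\left(L + c{\left(1,h{\left(u \right)} \right)}\right)^{2} = \left(4 + 0\right)^{2} = 4^{2} = 16$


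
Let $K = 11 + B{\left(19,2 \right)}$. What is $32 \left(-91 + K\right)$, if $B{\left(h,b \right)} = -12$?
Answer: $-2944$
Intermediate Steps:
$K = -1$ ($K = 11 - 12 = -1$)
$32 \left(-91 + K\right) = 32 \left(-91 - 1\right) = 32 \left(-92\right) = -2944$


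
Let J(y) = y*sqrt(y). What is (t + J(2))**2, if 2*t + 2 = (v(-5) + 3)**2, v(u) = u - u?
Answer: 81/4 + 14*sqrt(2) ≈ 40.049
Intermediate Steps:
v(u) = 0
t = 7/2 (t = -1 + (0 + 3)**2/2 = -1 + (1/2)*3**2 = -1 + (1/2)*9 = -1 + 9/2 = 7/2 ≈ 3.5000)
J(y) = y**(3/2)
(t + J(2))**2 = (7/2 + 2**(3/2))**2 = (7/2 + 2*sqrt(2))**2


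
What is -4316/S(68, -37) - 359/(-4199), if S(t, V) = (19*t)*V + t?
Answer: 39887/226746 ≈ 0.17591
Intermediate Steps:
S(t, V) = t + 19*V*t (S(t, V) = 19*V*t + t = t + 19*V*t)
-4316/S(68, -37) - 359/(-4199) = -4316*1/(68*(1 + 19*(-37))) - 359/(-4199) = -4316*1/(68*(1 - 703)) - 359*(-1/4199) = -4316/(68*(-702)) + 359/4199 = -4316/(-47736) + 359/4199 = -4316*(-1/47736) + 359/4199 = 83/918 + 359/4199 = 39887/226746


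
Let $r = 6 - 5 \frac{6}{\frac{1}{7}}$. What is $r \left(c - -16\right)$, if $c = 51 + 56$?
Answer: $-25092$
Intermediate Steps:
$r = -204$ ($r = 6 - 5 \cdot 6 \frac{1}{\frac{1}{7}} = 6 - 5 \cdot 6 \cdot 7 = 6 - 210 = -204$)
$c = 107$
$r \left(c - -16\right) = - 204 \left(107 - -16\right) = - 204 \left(107 + \left(-56 + 72\right)\right) = - 204 \left(107 + 16\right) = \left(-204\right) 123 = -25092$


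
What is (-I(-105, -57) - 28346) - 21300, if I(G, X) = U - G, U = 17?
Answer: -49768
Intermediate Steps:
I(G, X) = 17 - G
(-I(-105, -57) - 28346) - 21300 = (-(17 - 1*(-105)) - 28346) - 21300 = (-(17 + 105) - 28346) - 21300 = (-1*122 - 28346) - 21300 = (-122 - 28346) - 21300 = -28468 - 21300 = -49768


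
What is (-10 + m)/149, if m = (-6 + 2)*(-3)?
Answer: 2/149 ≈ 0.013423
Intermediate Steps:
m = 12 (m = -4*(-3) = 12)
(-10 + m)/149 = (-10 + 12)/149 = (1/149)*2 = 2/149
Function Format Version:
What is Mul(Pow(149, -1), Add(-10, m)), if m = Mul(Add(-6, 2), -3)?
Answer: Rational(2, 149) ≈ 0.013423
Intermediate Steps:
m = 12 (m = Mul(-4, -3) = 12)
Mul(Pow(149, -1), Add(-10, m)) = Mul(Pow(149, -1), Add(-10, 12)) = Mul(Rational(1, 149), 2) = Rational(2, 149)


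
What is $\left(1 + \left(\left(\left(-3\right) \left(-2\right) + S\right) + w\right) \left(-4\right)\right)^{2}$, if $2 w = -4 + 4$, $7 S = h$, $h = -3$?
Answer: $\frac{22201}{49} \approx 453.08$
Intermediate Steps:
$S = - \frac{3}{7}$ ($S = \frac{1}{7} \left(-3\right) = - \frac{3}{7} \approx -0.42857$)
$w = 0$ ($w = \frac{-4 + 4}{2} = \frac{1}{2} \cdot 0 = 0$)
$\left(1 + \left(\left(\left(-3\right) \left(-2\right) + S\right) + w\right) \left(-4\right)\right)^{2} = \left(1 + \left(\left(\left(-3\right) \left(-2\right) - \frac{3}{7}\right) + 0\right) \left(-4\right)\right)^{2} = \left(1 + \left(\left(6 - \frac{3}{7}\right) + 0\right) \left(-4\right)\right)^{2} = \left(1 + \left(\frac{39}{7} + 0\right) \left(-4\right)\right)^{2} = \left(1 + \frac{39}{7} \left(-4\right)\right)^{2} = \left(1 - \frac{156}{7}\right)^{2} = \left(- \frac{149}{7}\right)^{2} = \frac{22201}{49}$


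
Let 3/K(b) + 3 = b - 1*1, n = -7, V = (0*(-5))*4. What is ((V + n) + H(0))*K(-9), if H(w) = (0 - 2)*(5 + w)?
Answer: 51/13 ≈ 3.9231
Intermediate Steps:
V = 0 (V = 0*4 = 0)
H(w) = -10 - 2*w (H(w) = -2*(5 + w) = -10 - 2*w)
K(b) = 3/(-4 + b) (K(b) = 3/(-3 + (b - 1*1)) = 3/(-3 + (b - 1)) = 3/(-3 + (-1 + b)) = 3/(-4 + b))
((V + n) + H(0))*K(-9) = ((0 - 7) + (-10 - 2*0))*(3/(-4 - 9)) = (-7 + (-10 + 0))*(3/(-13)) = (-7 - 10)*(3*(-1/13)) = -17*(-3/13) = 51/13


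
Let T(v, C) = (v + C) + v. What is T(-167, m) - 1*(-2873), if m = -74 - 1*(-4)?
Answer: 2469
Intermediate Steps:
m = -70 (m = -74 + 4 = -70)
T(v, C) = C + 2*v (T(v, C) = (C + v) + v = C + 2*v)
T(-167, m) - 1*(-2873) = (-70 + 2*(-167)) - 1*(-2873) = (-70 - 334) + 2873 = -404 + 2873 = 2469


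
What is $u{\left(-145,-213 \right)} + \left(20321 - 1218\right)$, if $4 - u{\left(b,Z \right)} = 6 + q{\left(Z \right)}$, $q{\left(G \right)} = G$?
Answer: $19314$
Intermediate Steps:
$u{\left(b,Z \right)} = -2 - Z$ ($u{\left(b,Z \right)} = 4 - \left(6 + Z\right) = -2 - Z$)
$u{\left(-145,-213 \right)} + \left(20321 - 1218\right) = \left(-2 - -213\right) + \left(20321 - 1218\right) = \left(-2 + 213\right) + \left(20321 - 1218\right) = 211 + \left(20321 - 1218\right) = 211 + 19103 = 19314$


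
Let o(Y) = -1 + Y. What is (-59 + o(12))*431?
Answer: -20688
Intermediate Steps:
(-59 + o(12))*431 = (-59 + (-1 + 12))*431 = (-59 + 11)*431 = -48*431 = -20688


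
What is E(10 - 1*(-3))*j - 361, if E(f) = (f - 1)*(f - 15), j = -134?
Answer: 2855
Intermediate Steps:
E(f) = (-1 + f)*(-15 + f)
E(10 - 1*(-3))*j - 361 = (15 + (10 - 1*(-3))² - 16*(10 - 1*(-3)))*(-134) - 361 = (15 + (10 + 3)² - 16*(10 + 3))*(-134) - 361 = (15 + 13² - 16*13)*(-134) - 361 = (15 + 169 - 208)*(-134) - 361 = -24*(-134) - 361 = 3216 - 361 = 2855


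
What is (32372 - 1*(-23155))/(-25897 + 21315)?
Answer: -55527/4582 ≈ -12.118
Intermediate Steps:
(32372 - 1*(-23155))/(-25897 + 21315) = (32372 + 23155)/(-4582) = 55527*(-1/4582) = -55527/4582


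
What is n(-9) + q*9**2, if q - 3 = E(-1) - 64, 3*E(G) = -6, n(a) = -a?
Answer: -5094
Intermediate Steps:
E(G) = -2 (E(G) = (1/3)*(-6) = -2)
q = -63 (q = 3 + (-2 - 64) = 3 - 66 = -63)
n(-9) + q*9**2 = -1*(-9) - 63*9**2 = 9 - 63*81 = 9 - 5103 = -5094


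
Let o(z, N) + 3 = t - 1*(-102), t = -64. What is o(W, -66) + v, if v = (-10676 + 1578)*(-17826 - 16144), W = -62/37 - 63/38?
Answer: 309059095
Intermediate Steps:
W = -4687/1406 (W = -62*1/37 - 63*1/38 = -62/37 - 63/38 = -4687/1406 ≈ -3.3336)
o(z, N) = 35 (o(z, N) = -3 + (-64 - 1*(-102)) = -3 + (-64 + 102) = -3 + 38 = 35)
v = 309059060 (v = -9098*(-33970) = 309059060)
o(W, -66) + v = 35 + 309059060 = 309059095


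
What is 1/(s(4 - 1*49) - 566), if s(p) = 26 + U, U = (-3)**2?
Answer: -1/531 ≈ -0.0018832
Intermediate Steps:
U = 9
s(p) = 35 (s(p) = 26 + 9 = 35)
1/(s(4 - 1*49) - 566) = 1/(35 - 566) = 1/(-531) = -1/531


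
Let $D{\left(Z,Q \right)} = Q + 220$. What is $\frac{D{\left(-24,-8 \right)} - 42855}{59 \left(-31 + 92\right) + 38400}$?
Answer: $- \frac{42643}{41999} \approx -1.0153$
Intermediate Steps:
$D{\left(Z,Q \right)} = 220 + Q$
$\frac{D{\left(-24,-8 \right)} - 42855}{59 \left(-31 + 92\right) + 38400} = \frac{\left(220 - 8\right) - 42855}{59 \left(-31 + 92\right) + 38400} = \frac{212 - 42855}{59 \cdot 61 + 38400} = - \frac{42643}{3599 + 38400} = - \frac{42643}{41999}$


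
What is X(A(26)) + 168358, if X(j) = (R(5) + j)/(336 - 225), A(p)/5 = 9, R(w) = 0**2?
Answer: 6229261/37 ≈ 1.6836e+5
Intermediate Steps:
R(w) = 0
A(p) = 45 (A(p) = 5*9 = 45)
X(j) = j/111 (X(j) = (0 + j)/(336 - 225) = j/111)
X(A(26)) + 168358 = (1/111)*45 + 168358 = 15/37 + 168358 = 6229261/37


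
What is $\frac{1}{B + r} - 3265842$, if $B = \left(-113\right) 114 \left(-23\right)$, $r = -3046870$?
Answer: $- \frac{8982972751729}{2750584} \approx -3.2658 \cdot 10^{6}$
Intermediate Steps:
$B = 296286$ ($B = \left(-12882\right) \left(-23\right) = 296286$)
$\frac{1}{B + r} - 3265842 = \frac{1}{296286 - 3046870} - 3265842 = \frac{1}{-2750584} - 3265842 = - \frac{1}{2750584} - 3265842 = - \frac{8982972751729}{2750584}$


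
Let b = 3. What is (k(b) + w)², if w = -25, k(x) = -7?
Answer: 1024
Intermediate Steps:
(k(b) + w)² = (-7 - 25)² = (-32)² = 1024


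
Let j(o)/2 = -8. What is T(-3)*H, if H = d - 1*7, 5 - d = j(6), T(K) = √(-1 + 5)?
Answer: 28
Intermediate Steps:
j(o) = -16 (j(o) = 2*(-8) = -16)
T(K) = 2 (T(K) = √4 = 2)
d = 21 (d = 5 - 1*(-16) = 5 + 16 = 21)
H = 14 (H = 21 - 1*7 = 21 - 7 = 14)
T(-3)*H = 2*14 = 28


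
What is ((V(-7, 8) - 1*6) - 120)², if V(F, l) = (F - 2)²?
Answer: 2025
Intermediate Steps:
V(F, l) = (-2 + F)²
((V(-7, 8) - 1*6) - 120)² = (((-2 - 7)² - 1*6) - 120)² = (((-9)² - 6) - 120)² = ((81 - 6) - 120)² = (75 - 120)² = (-45)² = 2025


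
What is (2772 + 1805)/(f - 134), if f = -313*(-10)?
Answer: 4577/2996 ≈ 1.5277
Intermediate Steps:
f = 3130
(2772 + 1805)/(f - 134) = (2772 + 1805)/(3130 - 134) = 4577/2996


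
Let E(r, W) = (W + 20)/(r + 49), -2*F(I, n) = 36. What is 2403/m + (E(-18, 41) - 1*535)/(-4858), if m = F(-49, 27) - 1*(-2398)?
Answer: 28658151/25601660 ≈ 1.1194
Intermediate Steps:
F(I, n) = -18 (F(I, n) = -½*36 = -18)
E(r, W) = (20 + W)/(49 + r)
m = 2380 (m = -18 - 1*(-2398) = -18 + 2398 = 2380)
2403/m + (E(-18, 41) - 1*535)/(-4858) = 2403/2380 + ((20 + 41)/(49 - 18) - 1*535)/(-4858) = 2403*(1/2380) + (61/31 - 535)*(-1/4858) = 2403/2380 + ((1/31)*61 - 535)*(-1/4858) = 2403/2380 + (61/31 - 535)*(-1/4858) = 2403/2380 - 16524/31*(-1/4858) = 2403/2380 + 8262/75299 = 28658151/25601660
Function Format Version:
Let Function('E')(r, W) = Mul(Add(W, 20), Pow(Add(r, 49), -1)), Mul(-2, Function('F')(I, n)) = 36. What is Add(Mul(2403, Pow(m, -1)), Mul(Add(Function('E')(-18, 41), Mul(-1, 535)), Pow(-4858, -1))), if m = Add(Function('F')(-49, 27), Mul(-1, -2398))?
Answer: Rational(28658151, 25601660) ≈ 1.1194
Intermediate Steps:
Function('F')(I, n) = -18 (Function('F')(I, n) = Mul(Rational(-1, 2), 36) = -18)
Function('E')(r, W) = Mul(Pow(Add(49, r), -1), Add(20, W)) (Function('E')(r, W) = Mul(Add(20, W), Pow(Add(49, r), -1)) = Mul(Pow(Add(49, r), -1), Add(20, W)))
m = 2380 (m = Add(-18, Mul(-1, -2398)) = Add(-18, 2398) = 2380)
Add(Mul(2403, Pow(m, -1)), Mul(Add(Function('E')(-18, 41), Mul(-1, 535)), Pow(-4858, -1))) = Add(Mul(2403, Pow(2380, -1)), Mul(Add(Mul(Pow(Add(49, -18), -1), Add(20, 41)), Mul(-1, 535)), Pow(-4858, -1))) = Add(Mul(2403, Rational(1, 2380)), Mul(Add(Mul(Pow(31, -1), 61), -535), Rational(-1, 4858))) = Add(Rational(2403, 2380), Mul(Add(Mul(Rational(1, 31), 61), -535), Rational(-1, 4858))) = Add(Rational(2403, 2380), Mul(Add(Rational(61, 31), -535), Rational(-1, 4858))) = Add(Rational(2403, 2380), Mul(Rational(-16524, 31), Rational(-1, 4858))) = Add(Rational(2403, 2380), Rational(8262, 75299)) = Rational(28658151, 25601660)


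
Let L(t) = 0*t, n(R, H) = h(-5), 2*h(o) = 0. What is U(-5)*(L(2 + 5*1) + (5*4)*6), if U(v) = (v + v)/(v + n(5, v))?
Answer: 240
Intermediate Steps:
h(o) = 0 (h(o) = (1/2)*0 = 0)
n(R, H) = 0
L(t) = 0
U(v) = 2 (U(v) = (v + v)/(v + 0) = (2*v)/v = 2)
U(-5)*(L(2 + 5*1) + (5*4)*6) = 2*(0 + (5*4)*6) = 2*(0 + 20*6) = 2*(0 + 120) = 2*120 = 240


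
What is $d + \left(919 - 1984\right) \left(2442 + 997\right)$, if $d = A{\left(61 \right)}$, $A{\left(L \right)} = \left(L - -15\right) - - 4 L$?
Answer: $-3662215$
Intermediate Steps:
$A{\left(L \right)} = 15 + 5 L$ ($A{\left(L \right)} = \left(L + 15\right) + 4 L = \left(15 + L\right) + 4 L = 15 + 5 L$)
$d = 320$ ($d = 15 + 5 \cdot 61 = 15 + 305 = 320$)
$d + \left(919 - 1984\right) \left(2442 + 997\right) = 320 + \left(919 - 1984\right) \left(2442 + 997\right) = 320 - 3662535 = -3662215$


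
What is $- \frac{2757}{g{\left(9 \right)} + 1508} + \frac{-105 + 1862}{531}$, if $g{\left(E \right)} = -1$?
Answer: $\frac{1183832}{800217} \approx 1.4794$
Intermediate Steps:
$- \frac{2757}{g{\left(9 \right)} + 1508} + \frac{-105 + 1862}{531} = - \frac{2757}{-1 + 1508} + \frac{-105 + 1862}{531} = - \frac{2757}{1507} + 1757 \cdot \frac{1}{531} = \left(-2757\right) \frac{1}{1507} + \frac{1757}{531} = - \frac{2757}{1507} + \frac{1757}{531} = \frac{1183832}{800217}$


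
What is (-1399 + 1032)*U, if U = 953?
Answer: -349751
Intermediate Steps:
(-1399 + 1032)*U = (-1399 + 1032)*953 = -367*953 = -349751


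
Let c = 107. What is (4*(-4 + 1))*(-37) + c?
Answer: 551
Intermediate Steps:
(4*(-4 + 1))*(-37) + c = (4*(-4 + 1))*(-37) + 107 = (4*(-3))*(-37) + 107 = -12*(-37) + 107 = 444 + 107 = 551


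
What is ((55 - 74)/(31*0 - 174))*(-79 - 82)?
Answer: -3059/174 ≈ -17.580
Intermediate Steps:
((55 - 74)/(31*0 - 174))*(-79 - 82) = -19/(0 - 174)*(-161) = -19/(-174)*(-161) = -19*(-1/174)*(-161) = (19/174)*(-161) = -3059/174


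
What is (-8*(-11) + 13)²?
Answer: 10201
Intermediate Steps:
(-8*(-11) + 13)² = (88 + 13)² = 101² = 10201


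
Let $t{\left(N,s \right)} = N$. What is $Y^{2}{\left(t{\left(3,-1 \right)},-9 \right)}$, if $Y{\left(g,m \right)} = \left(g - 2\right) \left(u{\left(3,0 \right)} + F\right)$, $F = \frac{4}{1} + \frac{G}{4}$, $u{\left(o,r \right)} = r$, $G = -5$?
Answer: $\frac{121}{16} \approx 7.5625$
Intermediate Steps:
$F = \frac{11}{4}$ ($F = \frac{4}{1} - \frac{5}{4} = 4 \cdot 1 - \frac{5}{4} = 4 - \frac{5}{4} = \frac{11}{4} \approx 2.75$)
$Y{\left(g,m \right)} = - \frac{11}{2} + \frac{11 g}{4}$ ($Y{\left(g,m \right)} = \left(g - 2\right) \left(0 + \frac{11}{4}\right) = \left(-2 + g\right) \frac{11}{4} = - \frac{11}{2} + \frac{11 g}{4}$)
$Y^{2}{\left(t{\left(3,-1 \right)},-9 \right)} = \left(- \frac{11}{2} + \frac{11}{4} \cdot 3\right)^{2} = \left(- \frac{11}{2} + \frac{33}{4}\right)^{2} = \left(\frac{11}{4}\right)^{2} = \frac{121}{16}$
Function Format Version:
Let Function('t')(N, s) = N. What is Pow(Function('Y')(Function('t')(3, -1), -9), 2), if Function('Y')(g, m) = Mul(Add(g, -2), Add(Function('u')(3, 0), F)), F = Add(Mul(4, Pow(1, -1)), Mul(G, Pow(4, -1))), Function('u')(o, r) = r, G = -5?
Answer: Rational(121, 16) ≈ 7.5625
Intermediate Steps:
F = Rational(11, 4) (F = Add(Mul(4, Pow(1, -1)), Mul(-5, Pow(4, -1))) = Add(Mul(4, 1), Mul(-5, Rational(1, 4))) = Add(4, Rational(-5, 4)) = Rational(11, 4) ≈ 2.7500)
Function('Y')(g, m) = Add(Rational(-11, 2), Mul(Rational(11, 4), g)) (Function('Y')(g, m) = Mul(Add(g, -2), Add(0, Rational(11, 4))) = Mul(Add(-2, g), Rational(11, 4)) = Add(Rational(-11, 2), Mul(Rational(11, 4), g)))
Pow(Function('Y')(Function('t')(3, -1), -9), 2) = Pow(Add(Rational(-11, 2), Mul(Rational(11, 4), 3)), 2) = Pow(Add(Rational(-11, 2), Rational(33, 4)), 2) = Pow(Rational(11, 4), 2) = Rational(121, 16)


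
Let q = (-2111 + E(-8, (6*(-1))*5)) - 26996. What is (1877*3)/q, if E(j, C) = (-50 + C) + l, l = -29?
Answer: -5631/29216 ≈ -0.19274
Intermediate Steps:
E(j, C) = -79 + C (E(j, C) = (-50 + C) - 29 = -79 + C)
q = -29216 (q = (-2111 + (-79 + (6*(-1))*5)) - 26996 = (-2111 + (-79 - 6*5)) - 26996 = (-2111 + (-79 - 30)) - 26996 = (-2111 - 109) - 26996 = -2220 - 26996 = -29216)
(1877*3)/q = (1877*3)/(-29216) = 5631*(-1/29216) = -5631/29216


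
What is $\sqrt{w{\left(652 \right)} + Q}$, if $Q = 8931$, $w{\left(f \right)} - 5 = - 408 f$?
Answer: $2 i \sqrt{64270} \approx 507.03 i$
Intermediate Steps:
$w{\left(f \right)} = 5 - 408 f$
$\sqrt{w{\left(652 \right)} + Q} = \sqrt{\left(5 - 266016\right) + 8931} = \sqrt{-266011 + 8931} = \sqrt{-257080} = 2 i \sqrt{64270}$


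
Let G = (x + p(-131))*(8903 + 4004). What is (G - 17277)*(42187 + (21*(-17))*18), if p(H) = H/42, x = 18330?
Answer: 355255730674009/42 ≈ 8.4585e+12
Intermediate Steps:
p(H) = H/42 (p(H) = H*(1/42) = H/42)
G = 9934892203/42 (G = (18330 + (1/42)*(-131))*(8903 + 4004) = (18330 - 131/42)*12907 = (769729/42)*12907 = 9934892203/42 ≈ 2.3655e+8)
(G - 17277)*(42187 + (21*(-17))*18) = (9934892203/42 - 17277)*(42187 + (21*(-17))*18) = 9934166569*(42187 - 357*18)/42 = 9934166569*(42187 - 6426)/42 = (9934166569/42)*35761 = 355255730674009/42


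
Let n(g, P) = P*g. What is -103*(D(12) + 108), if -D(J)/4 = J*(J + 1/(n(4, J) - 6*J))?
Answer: 47998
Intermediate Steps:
D(J) = -4*J*(J - 1/(2*J)) (D(J) = -4*J*(J + 1/(J*4 - 6*J)) = -4*J*(J + 1/(4*J - 6*J)) = -4*J*(J + 1/(-2*J)) = -4*J*(J - 1/(2*J)))
-103*(D(12) + 108) = -103*((2 - 4*12²) + 108) = -103*((2 - 4*144) + 108) = -103*((2 - 576) + 108) = -103*(-574 + 108) = -103*(-466) = 47998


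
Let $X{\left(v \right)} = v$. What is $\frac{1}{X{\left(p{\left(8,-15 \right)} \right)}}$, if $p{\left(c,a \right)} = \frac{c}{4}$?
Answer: $\frac{1}{2} \approx 0.5$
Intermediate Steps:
$p{\left(c,a \right)} = \frac{c}{4}$ ($p{\left(c,a \right)} = c \frac{1}{4} = \frac{c}{4}$)
$\frac{1}{X{\left(p{\left(8,-15 \right)} \right)}} = \frac{1}{\frac{1}{4} \cdot 8} = \frac{1}{2}$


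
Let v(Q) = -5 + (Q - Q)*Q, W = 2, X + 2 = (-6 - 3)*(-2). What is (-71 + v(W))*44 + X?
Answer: -3328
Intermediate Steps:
X = 16 (X = -2 + (-6 - 3)*(-2) = -2 - 9*(-2) = -2 + 18 = 16)
v(Q) = -5 (v(Q) = -5 + 0*Q = -5 + 0 = -5)
(-71 + v(W))*44 + X = (-71 - 5)*44 + 16 = -76*44 + 16 = -3344 + 16 = -3328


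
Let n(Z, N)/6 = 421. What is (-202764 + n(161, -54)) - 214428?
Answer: -414666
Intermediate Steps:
n(Z, N) = 2526 (n(Z, N) = 6*421 = 2526)
(-202764 + n(161, -54)) - 214428 = (-202764 + 2526) - 214428 = -200238 - 214428 = -414666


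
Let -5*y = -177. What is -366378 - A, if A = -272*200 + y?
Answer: -1560067/5 ≈ -3.1201e+5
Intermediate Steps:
y = 177/5 (y = -⅕*(-177) = 177/5 ≈ 35.400)
A = -271823/5 (A = -272*200 + 177/5 = -54400 + 177/5 = -271823/5 ≈ -54365.)
-366378 - A = -366378 - 1*(-271823/5) = -366378 + 271823/5 = -1560067/5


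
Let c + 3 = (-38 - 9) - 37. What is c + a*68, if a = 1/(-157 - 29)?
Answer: -8125/93 ≈ -87.366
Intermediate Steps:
c = -87 (c = -3 + ((-38 - 9) - 37) = -3 + (-47 - 37) = -3 - 84 = -87)
a = -1/186 (a = 1/(-186) = -1/186 ≈ -0.0053763)
c + a*68 = -87 - 1/186*68 = -87 - 34/93 = -8125/93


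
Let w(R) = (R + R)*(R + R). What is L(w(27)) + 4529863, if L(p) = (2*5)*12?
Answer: 4529983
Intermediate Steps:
w(R) = 4*R² (w(R) = (2*R)*(2*R) = 4*R²)
L(p) = 120 (L(p) = 10*12 = 120)
L(w(27)) + 4529863 = 120 + 4529863 = 4529983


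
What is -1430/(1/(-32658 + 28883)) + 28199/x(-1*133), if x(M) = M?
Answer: 717939051/133 ≈ 5.3980e+6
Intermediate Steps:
-1430/(1/(-32658 + 28883)) + 28199/x(-1*133) = -1430/(1/(-32658 + 28883)) + 28199/((-1*133)) = -1430/(1/(-3775)) + 28199/(-133) = -1430/(-1/3775) + 28199*(-1/133) = -1430*(-3775) - 28199/133 = 5398250 - 28199/133 = 717939051/133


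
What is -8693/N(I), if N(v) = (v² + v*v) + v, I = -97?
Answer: -8693/18721 ≈ -0.46434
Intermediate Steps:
N(v) = v + 2*v² (N(v) = (v² + v²) + v = 2*v² + v = v + 2*v²)
-8693/N(I) = -8693*(-1/(97*(1 + 2*(-97)))) = -8693*(-1/(97*(1 - 194))) = -8693/((-97*(-193))) = -8693/18721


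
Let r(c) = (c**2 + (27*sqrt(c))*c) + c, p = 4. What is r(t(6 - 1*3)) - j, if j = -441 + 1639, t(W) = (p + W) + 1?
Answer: -1126 + 432*sqrt(2) ≈ -515.06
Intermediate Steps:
t(W) = 5 + W (t(W) = (4 + W) + 1 = 5 + W)
r(c) = c + c**2 + 27*c**(3/2) (r(c) = (c**2 + 27*c**(3/2)) + c = c + c**2 + 27*c**(3/2))
j = 1198
r(t(6 - 1*3)) - j = ((5 + (6 - 1*3)) + (5 + (6 - 1*3))**2 + 27*(5 + (6 - 1*3))**(3/2)) - 1*1198 = ((5 + (6 - 3)) + (5 + (6 - 3))**2 + 27*(5 + (6 - 3))**(3/2)) - 1198 = ((5 + 3) + (5 + 3)**2 + 27*(5 + 3)**(3/2)) - 1198 = (8 + 8**2 + 27*8**(3/2)) - 1198 = (8 + 64 + 27*(16*sqrt(2))) - 1198 = (8 + 64 + 432*sqrt(2)) - 1198 = (72 + 432*sqrt(2)) - 1198 = -1126 + 432*sqrt(2)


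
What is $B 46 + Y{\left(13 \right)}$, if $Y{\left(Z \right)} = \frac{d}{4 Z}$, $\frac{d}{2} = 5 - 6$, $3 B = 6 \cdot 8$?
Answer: $\frac{19135}{26} \approx 735.96$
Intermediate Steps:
$B = 16$ ($B = \frac{6 \cdot 8}{3} = \frac{1}{3} \cdot 48 = 16$)
$d = -2$ ($d = 2 \left(5 - 6\right) = 2 \left(-1\right) = -2$)
$Y{\left(Z \right)} = - \frac{1}{2 Z}$ ($Y{\left(Z \right)} = - \frac{2}{4 Z} = - 2 \frac{1}{4 Z} = - \frac{1}{2 Z}$)
$B 46 + Y{\left(13 \right)} = 16 \cdot 46 - \frac{1}{2 \cdot 13} = 736 - \frac{1}{26} = \frac{19135}{26}$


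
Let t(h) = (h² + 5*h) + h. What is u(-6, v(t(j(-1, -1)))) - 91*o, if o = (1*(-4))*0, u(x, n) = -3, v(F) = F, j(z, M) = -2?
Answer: -3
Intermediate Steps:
t(h) = h² + 6*h
o = 0 (o = -4*0 = 0)
u(-6, v(t(j(-1, -1)))) - 91*o = -3 - 91*0 = -3 + 0 = -3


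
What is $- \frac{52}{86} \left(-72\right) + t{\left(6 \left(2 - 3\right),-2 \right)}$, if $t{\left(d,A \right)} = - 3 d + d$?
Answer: $\frac{2388}{43} \approx 55.535$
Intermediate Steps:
$t{\left(d,A \right)} = - 2 d$
$- \frac{52}{86} \left(-72\right) + t{\left(6 \left(2 - 3\right),-2 \right)} = - \frac{52}{86} \left(-72\right) - 2 \cdot 6 \left(2 - 3\right) = \left(-52\right) \frac{1}{86} \left(-72\right) - 2 \cdot 6 \left(-1\right) = \left(- \frac{26}{43}\right) \left(-72\right) - -12 = \frac{1872}{43} + 12 = \frac{2388}{43}$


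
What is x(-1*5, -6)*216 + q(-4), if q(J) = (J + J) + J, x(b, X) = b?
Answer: -1092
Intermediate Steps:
q(J) = 3*J (q(J) = 2*J + J = 3*J)
x(-1*5, -6)*216 + q(-4) = -1*5*216 + 3*(-4) = -5*216 - 12 = -1080 - 12 = -1092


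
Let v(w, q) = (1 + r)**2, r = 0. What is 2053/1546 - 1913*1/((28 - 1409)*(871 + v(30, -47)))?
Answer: 1237622897/930871336 ≈ 1.3295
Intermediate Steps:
v(w, q) = 1 (v(w, q) = (1 + 0)**2 = 1**2 = 1)
2053/1546 - 1913*1/((28 - 1409)*(871 + v(30, -47))) = 2053/1546 - 1913*1/((28 - 1409)*(871 + 1)) = 2053*(1/1546) - 1913/(872*(-1381)) = 2053/1546 - 1913/(-1204232) = 2053/1546 - 1913*(-1/1204232) = 2053/1546 + 1913/1204232 = 1237622897/930871336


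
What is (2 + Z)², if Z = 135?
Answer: 18769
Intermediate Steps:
(2 + Z)² = (2 + 135)² = 137² = 18769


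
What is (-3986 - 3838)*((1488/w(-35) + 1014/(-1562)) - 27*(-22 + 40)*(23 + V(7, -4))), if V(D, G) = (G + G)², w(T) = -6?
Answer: 259885403088/781 ≈ 3.3276e+8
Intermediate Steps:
V(D, G) = 4*G² (V(D, G) = (2*G)² = 4*G²)
(-3986 - 3838)*((1488/w(-35) + 1014/(-1562)) - 27*(-22 + 40)*(23 + V(7, -4))) = (-3986 - 3838)*((1488/(-6) + 1014/(-1562)) - 27*(-22 + 40)*(23 + 4*(-4)²)) = -7824*((1488*(-⅙) + 1014*(-1/1562)) - 486*(23 + 4*16)) = -7824*((-248 - 507/781) - 486*(23 + 64)) = -7824*(-194195/781 - 486*87) = -7824*(-194195/781 - 27*1566) = -7824*(-194195/781 - 42282) = -7824*(-33216437/781) = 259885403088/781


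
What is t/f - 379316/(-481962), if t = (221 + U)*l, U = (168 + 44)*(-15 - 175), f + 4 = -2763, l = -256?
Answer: -2470760433338/666794427 ≈ -3705.4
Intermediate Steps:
f = -2767 (f = -4 - 2763 = -2767)
U = -40280 (U = 212*(-190) = -40280)
t = 10255104 (t = (221 - 40280)*(-256) = -40059*(-256) = 10255104)
t/f - 379316/(-481962) = 10255104/(-2767) - 379316/(-481962) = 10255104*(-1/2767) - 379316*(-1/481962) = -10255104/2767 + 189658/240981 = -2470760433338/666794427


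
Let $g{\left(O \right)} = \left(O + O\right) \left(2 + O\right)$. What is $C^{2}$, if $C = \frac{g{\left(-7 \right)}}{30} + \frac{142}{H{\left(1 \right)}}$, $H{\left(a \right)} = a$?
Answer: $\frac{187489}{9} \approx 20832.0$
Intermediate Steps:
$g{\left(O \right)} = 2 O \left(2 + O\right)$
$C = \frac{433}{3}$ ($C = \frac{2 \left(-7\right) \left(2 - 7\right)}{30} + \frac{142}{1} = 2 \left(-7\right) \left(-5\right) \frac{1}{30} + 142 \cdot 1 = 70 \cdot \frac{1}{30} + 142 = \frac{7}{3} + 142 = \frac{433}{3} \approx 144.33$)
$C^{2} = \left(\frac{433}{3}\right)^{2} = \frac{187489}{9}$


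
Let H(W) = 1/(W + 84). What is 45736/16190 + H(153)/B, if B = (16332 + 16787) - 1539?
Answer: 6846185575/2423468148 ≈ 2.8250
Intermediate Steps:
B = 31580 (B = 33119 - 1539 = 31580)
H(W) = 1/(84 + W)
45736/16190 + H(153)/B = 45736/16190 + 1/((84 + 153)*31580) = 45736*(1/16190) + (1/31580)/237 = 22868/8095 + (1/237)*(1/31580) = 22868/8095 + 1/7484460 = 6846185575/2423468148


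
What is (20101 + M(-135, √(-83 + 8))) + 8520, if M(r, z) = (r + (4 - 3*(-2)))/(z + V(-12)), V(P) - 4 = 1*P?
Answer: 3979319/139 + 625*I*√3/139 ≈ 28628.0 + 7.788*I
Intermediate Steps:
V(P) = 4 + P (V(P) = 4 + 1*P = 4 + P)
M(r, z) = (10 + r)/(-8 + z) (M(r, z) = (r + (4 - 3*(-2)))/(z + (4 - 12)) = (r + (4 + 6))/(z - 8) = (r + 10)/(-8 + z) = (10 + r)/(-8 + z))
(20101 + M(-135, √(-83 + 8))) + 8520 = (20101 + (10 - 135)/(-8 + √(-83 + 8))) + 8520 = (20101 - 125/(-8 + √(-75))) + 8520 = (20101 - 125/(-8 + 5*I*√3)) + 8520 = 28621 - 125/(-8 + 5*I*√3)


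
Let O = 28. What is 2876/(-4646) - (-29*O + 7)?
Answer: 1868577/2323 ≈ 804.38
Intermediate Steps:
2876/(-4646) - (-29*O + 7) = 2876/(-4646) - (-29*28 + 7) = 2876*(-1/4646) - (-812 + 7) = -1438/2323 - 1*(-805) = -1438/2323 + 805 = 1868577/2323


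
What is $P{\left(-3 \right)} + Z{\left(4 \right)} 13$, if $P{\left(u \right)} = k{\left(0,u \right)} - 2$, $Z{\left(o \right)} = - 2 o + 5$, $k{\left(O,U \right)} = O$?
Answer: $-41$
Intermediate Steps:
$Z{\left(o \right)} = 5 - 2 o$
$P{\left(u \right)} = -2$ ($P{\left(u \right)} = 0 - 2 = -2$)
$P{\left(-3 \right)} + Z{\left(4 \right)} 13 = -2 + \left(5 - 8\right) 13 = -2 - 39 = -41$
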